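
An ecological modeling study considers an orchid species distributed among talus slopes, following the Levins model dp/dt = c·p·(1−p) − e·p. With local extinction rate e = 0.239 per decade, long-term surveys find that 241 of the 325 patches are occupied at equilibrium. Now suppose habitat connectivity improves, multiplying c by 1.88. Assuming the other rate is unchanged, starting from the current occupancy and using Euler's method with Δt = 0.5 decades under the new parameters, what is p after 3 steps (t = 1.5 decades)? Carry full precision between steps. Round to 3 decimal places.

0.859

Observed p* = 241/325 = 0.74154.
Balance c(1−p*) = e gives c = e/(1 − 0.74154) = 0.239/0.25846 = 0.92470.
Starting from p₀ = 0.74154; update p ← p + (dp/dt)·Δt with the new parameters.
t = 0.5: p = 0.74154 + (+0.07798) = 0.81952
t = 1: p = 0.81952 + (+0.03063) = 0.85015
t = 1.5: p = 0.85015 + (+0.00914) = 0.85929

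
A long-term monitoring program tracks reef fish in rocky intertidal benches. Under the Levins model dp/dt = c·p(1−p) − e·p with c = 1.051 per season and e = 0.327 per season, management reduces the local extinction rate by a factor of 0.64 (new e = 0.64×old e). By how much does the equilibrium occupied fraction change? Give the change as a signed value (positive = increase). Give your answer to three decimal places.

0.112

Before: p* = 1 − 0.327/1.051 = 0.6889.
After the change, c = 1.051, e = 0.20928, so p* = 1 − 0.20928/1.051 = 0.8009.
Δp* = 0.8009 − 0.6889 = +0.1120.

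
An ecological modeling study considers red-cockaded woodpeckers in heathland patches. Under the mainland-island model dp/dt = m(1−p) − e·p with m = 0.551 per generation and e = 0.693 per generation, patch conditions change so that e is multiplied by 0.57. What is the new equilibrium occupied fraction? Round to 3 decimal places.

Before: p* = 0.551/(0.551+0.693) = 0.4429.
After: m = 0.551, e = 0.39501; p* = 0.551/0.9460 = 0.5824.

0.582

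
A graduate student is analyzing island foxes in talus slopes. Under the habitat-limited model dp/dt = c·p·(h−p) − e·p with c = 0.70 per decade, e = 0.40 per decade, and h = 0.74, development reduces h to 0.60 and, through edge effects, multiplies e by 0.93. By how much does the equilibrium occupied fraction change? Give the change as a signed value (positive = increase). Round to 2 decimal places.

Before: p* = h − e/c = 0.74 − 0.40/0.70 = 0.74 − 0.5714 = 0.1686.
After: c = 0.7, e = 0.372, h = 0.60; p* = 0.60 − 0.372/0.7 = 0.0686.
Δp* = 0.0686 − 0.1686 = -0.1000.

-0.10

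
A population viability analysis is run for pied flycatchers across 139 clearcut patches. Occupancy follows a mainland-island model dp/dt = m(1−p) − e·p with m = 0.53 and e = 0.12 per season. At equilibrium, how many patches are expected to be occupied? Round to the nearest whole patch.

p* = m/(m+e) = 0.53/0.6500 = 0.8154.
Expected occupied patches = N × p* = 139 × 0.8154 = 113.34 ≈ 113.

113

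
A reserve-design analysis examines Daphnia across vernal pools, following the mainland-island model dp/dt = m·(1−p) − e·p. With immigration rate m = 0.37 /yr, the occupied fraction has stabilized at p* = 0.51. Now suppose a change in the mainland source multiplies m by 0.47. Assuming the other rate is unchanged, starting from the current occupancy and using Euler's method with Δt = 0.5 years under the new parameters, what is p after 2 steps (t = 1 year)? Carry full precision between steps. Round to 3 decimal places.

0.427

Balance m(1−p*) = e·p* gives e = m(1−p*)/p* = 0.37×0.49000/0.51000 = 0.35549.
Starting from p₀ = 0.51000; update p ← p + (dp/dt)·Δt with the new parameters.
t = 0.5: p = 0.51000 + (-0.04804) = 0.46196
t = 1: p = 0.46196 + (-0.03533) = 0.42663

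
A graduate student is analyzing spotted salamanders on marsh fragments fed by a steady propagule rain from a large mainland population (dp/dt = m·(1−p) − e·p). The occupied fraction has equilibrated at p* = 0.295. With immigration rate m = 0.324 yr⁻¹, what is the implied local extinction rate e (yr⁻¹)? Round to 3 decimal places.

0.774

At equilibrium m(1−p*) = e·p*, so e = m(1−p*)/p*.
e = 0.324 × 0.7050 / 0.295 = 0.7743.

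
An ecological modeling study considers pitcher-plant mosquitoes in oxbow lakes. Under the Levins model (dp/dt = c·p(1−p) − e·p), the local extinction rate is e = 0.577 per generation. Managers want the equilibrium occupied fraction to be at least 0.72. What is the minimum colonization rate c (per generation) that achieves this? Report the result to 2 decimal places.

2.06

p* = 1 − e/c ≥ 0.72 requires e/c ≤ 0.2800, i.e. c ≥ e/0.2800.
c_min = 0.577/0.2800 = 2.0607.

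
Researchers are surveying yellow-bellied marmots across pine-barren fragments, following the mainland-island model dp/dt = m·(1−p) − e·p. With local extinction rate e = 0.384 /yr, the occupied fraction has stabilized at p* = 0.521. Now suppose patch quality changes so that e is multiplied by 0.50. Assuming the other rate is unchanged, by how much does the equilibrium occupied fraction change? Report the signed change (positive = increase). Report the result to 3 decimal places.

0.164

Balance m(1−p*) = e·p* gives m = e·p*/(1−p*) = 0.384×0.52100/0.47900 = 0.41767.
New p* = m/(m+e) = 0.41767/(0.41767+0.19200) = 0.68508.
Δp* = 0.68508 − 0.52100 = +0.16408.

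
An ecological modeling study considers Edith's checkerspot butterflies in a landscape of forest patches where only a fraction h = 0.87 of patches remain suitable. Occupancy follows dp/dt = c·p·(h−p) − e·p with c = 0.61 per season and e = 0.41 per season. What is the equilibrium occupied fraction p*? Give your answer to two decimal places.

0.20

Setting dp/dt = 0 and dividing by p* gives c·(h−p*) = e.
So p* = h − e/c = 0.87 − 0.41/0.61 = 0.87 − 0.6721 = 0.1979.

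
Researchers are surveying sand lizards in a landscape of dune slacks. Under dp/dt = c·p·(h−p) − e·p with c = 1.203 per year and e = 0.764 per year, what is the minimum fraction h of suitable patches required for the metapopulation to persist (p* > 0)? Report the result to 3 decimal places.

p* = h − e/c is positive only when h > e/c.
h_min = e/c = 0.764/1.203 = 0.6351.

0.635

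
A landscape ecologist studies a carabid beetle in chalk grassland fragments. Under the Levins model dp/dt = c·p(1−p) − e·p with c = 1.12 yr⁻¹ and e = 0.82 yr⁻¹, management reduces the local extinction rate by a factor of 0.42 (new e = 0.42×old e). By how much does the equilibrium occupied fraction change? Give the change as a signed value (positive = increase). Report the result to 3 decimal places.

0.425

Before: p* = 1 − 0.82/1.12 = 0.2679.
After the change, c = 1.12, e = 0.3444, so p* = 1 − 0.3444/1.12 = 0.6925.
Δp* = 0.6925 − 0.2679 = +0.4246.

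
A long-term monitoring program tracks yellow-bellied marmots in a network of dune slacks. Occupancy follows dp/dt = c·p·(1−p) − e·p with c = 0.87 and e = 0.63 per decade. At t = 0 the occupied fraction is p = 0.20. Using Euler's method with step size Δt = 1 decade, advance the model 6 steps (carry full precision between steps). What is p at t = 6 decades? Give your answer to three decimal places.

0.256

Update rule: p ← p + [c·p·(1−p) − e·p]·Δt with Δt = 1.
step 1: Δp = +0.01320, p = 0.21320
step 2: Δp = +0.01162, p = 0.22482
step 3: Δp = +0.00998, p = 0.23481
step 4: Δp = +0.00839, p = 0.24319
step 5: Δp = +0.00691, p = 0.25010
step 6: Δp = +0.00560, p = 0.25571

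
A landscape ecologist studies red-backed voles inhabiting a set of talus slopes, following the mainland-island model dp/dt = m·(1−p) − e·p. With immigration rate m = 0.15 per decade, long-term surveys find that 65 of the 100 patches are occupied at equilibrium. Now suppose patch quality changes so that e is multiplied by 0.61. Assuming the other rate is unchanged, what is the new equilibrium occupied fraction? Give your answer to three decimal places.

Observed p* = 65/100 = 0.65000.
Balance m(1−p*) = e·p* gives e = m(1−p*)/p* = 0.15×0.35000/0.65000 = 0.08077.
New p* = m/(m+e) = 0.15000/(0.15000+0.04927) = 0.75275.

0.753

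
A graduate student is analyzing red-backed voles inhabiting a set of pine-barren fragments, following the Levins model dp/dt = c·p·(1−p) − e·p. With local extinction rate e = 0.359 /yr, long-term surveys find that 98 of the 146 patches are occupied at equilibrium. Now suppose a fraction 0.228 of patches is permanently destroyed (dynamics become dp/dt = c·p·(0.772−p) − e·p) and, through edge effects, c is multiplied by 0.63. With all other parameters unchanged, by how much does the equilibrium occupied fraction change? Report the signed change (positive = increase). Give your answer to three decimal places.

Observed p* = 98/146 = 0.67123.
Balance c(1−p*) = e gives c = e/(1 − 0.67123) = 0.359/0.32877 = 1.09195.
New p* = 0.772 − e/c = 0.772 − 0.35900/0.68793 = 0.25014.
Δp* = 0.25014 − 0.67123 = -0.42109.

-0.421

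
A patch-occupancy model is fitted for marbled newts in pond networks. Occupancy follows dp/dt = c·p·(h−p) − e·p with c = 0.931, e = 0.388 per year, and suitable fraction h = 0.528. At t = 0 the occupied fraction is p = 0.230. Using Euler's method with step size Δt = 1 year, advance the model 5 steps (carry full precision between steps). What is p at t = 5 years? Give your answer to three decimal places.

0.156

Update rule: p ← p + [c·p·(h−p) − e·p]·Δt with Δt = 1.
step 1: Δp = -0.02543, p = 0.20457
step 2: Δp = -0.01777, p = 0.18680
step 3: Δp = -0.01314, p = 0.17366
step 4: Δp = -0.01009, p = 0.16357
step 5: Δp = -0.00797, p = 0.15560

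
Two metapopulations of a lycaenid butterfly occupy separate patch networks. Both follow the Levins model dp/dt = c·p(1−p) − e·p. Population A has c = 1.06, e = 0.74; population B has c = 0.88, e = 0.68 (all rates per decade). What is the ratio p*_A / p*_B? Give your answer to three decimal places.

A: p*_A = 1 − 0.74/1.06 = 0.3019.
B: p*_B = 1 − 0.68/0.88 = 0.2273.
p*_A / p*_B = 0.3019/0.2273 = 1.3283.

1.328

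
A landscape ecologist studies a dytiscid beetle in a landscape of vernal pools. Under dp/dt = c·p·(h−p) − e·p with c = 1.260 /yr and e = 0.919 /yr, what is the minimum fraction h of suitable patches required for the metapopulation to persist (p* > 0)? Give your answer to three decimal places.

p* = h − e/c is positive only when h > e/c.
h_min = e/c = 0.919/1.260 = 0.7294.

0.729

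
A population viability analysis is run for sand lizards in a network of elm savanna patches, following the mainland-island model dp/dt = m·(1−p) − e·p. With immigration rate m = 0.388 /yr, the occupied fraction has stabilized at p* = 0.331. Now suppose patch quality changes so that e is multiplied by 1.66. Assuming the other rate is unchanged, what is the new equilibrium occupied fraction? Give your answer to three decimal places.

Balance m(1−p*) = e·p* gives e = m(1−p*)/p* = 0.388×0.66900/0.33100 = 0.78421.
New p* = m/(m+e) = 0.38800/(0.38800+1.30179) = 0.22961.

0.230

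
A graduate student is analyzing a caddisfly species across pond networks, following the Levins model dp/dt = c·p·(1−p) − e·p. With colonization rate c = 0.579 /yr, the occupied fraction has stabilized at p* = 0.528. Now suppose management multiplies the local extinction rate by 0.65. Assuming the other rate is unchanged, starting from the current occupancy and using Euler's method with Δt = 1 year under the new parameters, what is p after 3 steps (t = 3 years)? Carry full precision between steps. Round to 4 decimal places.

0.6442

Balance c(1−p*) = e gives e = 0.579×(1 − 0.52800) = 0.27329.
Starting from p₀ = 0.52800; update p ← p + (dp/dt)·Δt with the new parameters.
p: 0.52800 → 0.57850  (Δp = +0.05050)
p: 0.57850 → 0.61692  (Δp = +0.03842)
p: 0.61692 → 0.64417  (Δp = +0.02725)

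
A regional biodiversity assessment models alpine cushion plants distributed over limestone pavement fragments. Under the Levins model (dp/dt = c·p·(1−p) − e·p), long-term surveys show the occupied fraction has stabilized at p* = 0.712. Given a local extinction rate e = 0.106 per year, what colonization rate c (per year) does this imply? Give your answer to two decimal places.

0.37

At equilibrium c(1−p*) = e, so c = e/(1−p*).
c = 0.106/(1 − 0.712) = 0.106/0.2880 = 0.3681.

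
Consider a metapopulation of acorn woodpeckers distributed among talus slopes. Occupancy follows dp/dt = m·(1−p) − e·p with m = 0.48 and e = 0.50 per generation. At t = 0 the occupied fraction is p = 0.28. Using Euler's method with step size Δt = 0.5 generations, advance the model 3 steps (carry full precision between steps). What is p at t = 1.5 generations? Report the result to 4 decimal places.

Update rule: p ← p + [m·(1−p) − e·p]·Δt with Δt = 0.5.
  1  |  dp/dt·Δt = +0.102800  |  p_1 = 0.382800
  2  |  dp/dt·Δt = +0.052428  |  p_2 = 0.435228
  3  |  dp/dt·Δt = +0.026738  |  p_3 = 0.461966

0.4620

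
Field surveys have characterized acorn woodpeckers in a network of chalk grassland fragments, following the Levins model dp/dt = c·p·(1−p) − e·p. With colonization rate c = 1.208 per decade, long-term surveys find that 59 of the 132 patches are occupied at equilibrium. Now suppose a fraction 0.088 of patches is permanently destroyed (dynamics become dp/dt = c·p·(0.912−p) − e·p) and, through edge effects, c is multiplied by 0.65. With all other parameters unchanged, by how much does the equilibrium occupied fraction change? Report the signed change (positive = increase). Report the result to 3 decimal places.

-0.386

Observed p* = 59/132 = 0.44697.
Balance c(1−p*) = e gives e = 1.208×(1 − 0.44697) = 0.66806.
New p* = 0.912 − e/c = 0.912 − 0.66806/0.78520 = 0.06118.
Δp* = 0.06118 − 0.44697 = -0.38579.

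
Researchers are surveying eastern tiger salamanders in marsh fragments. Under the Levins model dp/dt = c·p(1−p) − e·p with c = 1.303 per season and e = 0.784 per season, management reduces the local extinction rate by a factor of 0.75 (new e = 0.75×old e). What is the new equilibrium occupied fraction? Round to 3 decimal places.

0.549

Before: p* = 1 − 0.784/1.303 = 0.3983.
After the change, c = 1.303, e = 0.588, so p* = 1 − 0.588/1.303 = 0.5487.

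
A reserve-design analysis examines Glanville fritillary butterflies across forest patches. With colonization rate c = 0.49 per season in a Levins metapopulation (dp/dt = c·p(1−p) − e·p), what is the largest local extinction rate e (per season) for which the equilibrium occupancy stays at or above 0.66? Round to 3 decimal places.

1 − e/c ≥ 0.66 ⇒ e ≤ c(1 − 0.66) = 0.49 × 0.3400.
e_max = 0.1666.

0.167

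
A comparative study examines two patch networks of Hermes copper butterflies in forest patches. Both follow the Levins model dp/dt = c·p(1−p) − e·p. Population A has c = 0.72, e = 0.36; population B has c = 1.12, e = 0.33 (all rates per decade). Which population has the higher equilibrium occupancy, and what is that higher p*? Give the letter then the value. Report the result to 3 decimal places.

B, 0.705

A: p*_A = 1 − 0.36/0.72 = 0.5000.
B: p*_B = 1 − 0.33/1.12 = 0.7054.
B is higher at 0.7054.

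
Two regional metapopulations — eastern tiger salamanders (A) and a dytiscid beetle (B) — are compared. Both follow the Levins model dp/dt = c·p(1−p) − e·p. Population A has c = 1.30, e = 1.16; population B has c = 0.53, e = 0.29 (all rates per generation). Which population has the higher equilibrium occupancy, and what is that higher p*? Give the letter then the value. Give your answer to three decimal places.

B, 0.453

A: p*_A = 1 − 1.16/1.30 = 0.1077.
B: p*_B = 1 − 0.29/0.53 = 0.4528.
B is higher at 0.4528.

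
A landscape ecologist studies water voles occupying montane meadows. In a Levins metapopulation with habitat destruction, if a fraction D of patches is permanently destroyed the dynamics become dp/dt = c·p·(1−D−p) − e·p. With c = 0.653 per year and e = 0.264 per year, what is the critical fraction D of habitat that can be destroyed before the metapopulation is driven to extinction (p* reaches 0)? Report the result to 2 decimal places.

0.60

The nontrivial equilibrium is p* = (1−D) − e/c; extinction occurs when this hits zero.
So D_crit = 1 − e/c = 1 − 0.264/0.653 = 1 − 0.4043 = 0.5957.
This equals the undisturbed p*, a classic result of Lande's extension.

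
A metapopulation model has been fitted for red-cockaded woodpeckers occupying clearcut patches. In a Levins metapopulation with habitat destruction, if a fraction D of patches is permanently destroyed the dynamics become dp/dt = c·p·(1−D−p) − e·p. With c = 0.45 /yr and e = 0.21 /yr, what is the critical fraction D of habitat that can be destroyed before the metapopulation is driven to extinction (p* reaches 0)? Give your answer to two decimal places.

0.53

The nontrivial equilibrium is p* = (1−D) − e/c; extinction occurs when this hits zero.
So D_crit = 1 − e/c = 1 − 0.21/0.45 = 1 − 0.4667 = 0.5333.
Note this equals the original equilibrium occupancy — the Levins extinction-debt result.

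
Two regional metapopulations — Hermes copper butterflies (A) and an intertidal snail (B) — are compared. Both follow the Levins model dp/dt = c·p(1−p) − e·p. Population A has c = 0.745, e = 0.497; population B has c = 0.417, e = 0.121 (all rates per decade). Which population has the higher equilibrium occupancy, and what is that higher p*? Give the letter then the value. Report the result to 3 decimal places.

A: p*_A = 1 − 0.497/0.745 = 0.3329.
B: p*_B = 1 − 0.121/0.417 = 0.7098.
B is higher at 0.7098.

B, 0.710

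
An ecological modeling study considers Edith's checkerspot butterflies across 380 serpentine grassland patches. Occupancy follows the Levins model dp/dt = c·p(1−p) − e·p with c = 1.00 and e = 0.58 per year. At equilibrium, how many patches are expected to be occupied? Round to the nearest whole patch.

p* = 1 − e/c = 1 − 0.58/1.00 = 0.4200.
Expected occupied patches = N × p* = 380 × 0.4200 = 159.60 ≈ 160.

160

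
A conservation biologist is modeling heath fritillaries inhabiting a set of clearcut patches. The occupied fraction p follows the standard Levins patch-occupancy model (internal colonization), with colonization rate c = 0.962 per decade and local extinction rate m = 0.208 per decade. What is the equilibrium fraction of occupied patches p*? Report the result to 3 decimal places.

At equilibrium, colonization balances extinction: c·p*·(1−p*) = m·p*.
So p* = 1 − m/c = 1 − 0.208/0.962 = 1 − 0.2162 = 0.7838.

0.784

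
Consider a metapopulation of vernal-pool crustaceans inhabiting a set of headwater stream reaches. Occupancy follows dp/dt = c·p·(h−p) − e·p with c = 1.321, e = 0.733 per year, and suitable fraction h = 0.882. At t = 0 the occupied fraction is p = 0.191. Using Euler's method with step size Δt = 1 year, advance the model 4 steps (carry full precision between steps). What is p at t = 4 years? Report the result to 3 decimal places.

0.297

Update rule: p ← p + [c·p·(h−p) − e·p]·Δt with Δt = 1.
t = 1: p = 0.19100 + (+0.03434) = 0.22534
t = 2: p = 0.22534 + (+0.03030) = 0.25564
t = 3: p = 0.25564 + (+0.02414) = 0.27978
t = 4: p = 0.27978 + (+0.01750) = 0.29727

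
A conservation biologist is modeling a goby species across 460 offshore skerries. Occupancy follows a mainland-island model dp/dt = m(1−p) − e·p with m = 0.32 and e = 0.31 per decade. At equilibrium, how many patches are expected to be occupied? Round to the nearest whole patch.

234

p* = m/(m+e) = 0.32/0.6300 = 0.5079.
Expected occupied patches = N × p* = 460 × 0.5079 = 233.65 ≈ 234.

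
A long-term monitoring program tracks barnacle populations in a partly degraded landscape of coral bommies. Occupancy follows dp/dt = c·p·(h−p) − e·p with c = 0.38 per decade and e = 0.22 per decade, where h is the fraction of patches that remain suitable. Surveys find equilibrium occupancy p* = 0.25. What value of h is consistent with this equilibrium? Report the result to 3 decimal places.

At equilibrium c(h−p*) = e, so h = p* + e/c.
h = 0.25 + 0.22/0.38 = 0.25 + 0.5789 = 0.8289.

0.829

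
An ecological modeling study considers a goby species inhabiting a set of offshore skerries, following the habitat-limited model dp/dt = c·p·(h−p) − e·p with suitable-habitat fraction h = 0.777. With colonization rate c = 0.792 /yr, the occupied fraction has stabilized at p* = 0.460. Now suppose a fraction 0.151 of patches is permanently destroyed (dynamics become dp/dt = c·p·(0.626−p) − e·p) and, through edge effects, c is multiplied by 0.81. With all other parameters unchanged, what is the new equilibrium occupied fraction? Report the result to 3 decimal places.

0.235

Balance c(h−p*) = e gives e = 0.792×(0.777 − 0.46000) = 0.25106.
New p* = 0.626 − e/c = 0.626 − 0.25106/0.64152 = 0.23465.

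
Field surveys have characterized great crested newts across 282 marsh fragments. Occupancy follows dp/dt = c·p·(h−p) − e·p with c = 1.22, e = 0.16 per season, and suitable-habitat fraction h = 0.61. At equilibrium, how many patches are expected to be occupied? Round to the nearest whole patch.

135

p* = h − e/c = 0.61 − 0.1311 = 0.4789.
Expected occupied patches = N × p* = 282 × 0.4789 = 135.04 ≈ 135.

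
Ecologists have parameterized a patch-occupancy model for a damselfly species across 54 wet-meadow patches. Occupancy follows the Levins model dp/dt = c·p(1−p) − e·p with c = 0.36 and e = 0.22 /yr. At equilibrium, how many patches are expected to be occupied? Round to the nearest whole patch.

21

p* = 1 − e/c = 1 − 0.22/0.36 = 0.3889.
Expected occupied patches = N × p* = 54 × 0.3889 = 21.00 ≈ 21.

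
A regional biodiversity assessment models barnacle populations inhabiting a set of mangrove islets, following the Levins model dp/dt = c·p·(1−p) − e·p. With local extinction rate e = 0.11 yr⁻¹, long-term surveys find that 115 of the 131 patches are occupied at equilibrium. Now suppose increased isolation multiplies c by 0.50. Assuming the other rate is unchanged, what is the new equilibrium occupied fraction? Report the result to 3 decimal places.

Observed p* = 115/131 = 0.87786.
Balance c(1−p*) = e gives c = e/(1 − 0.87786) = 0.11/0.12214 = 0.90061.
New p* = 1 − e/c = 1 − 0.11000/0.45031 = 0.75572.

0.756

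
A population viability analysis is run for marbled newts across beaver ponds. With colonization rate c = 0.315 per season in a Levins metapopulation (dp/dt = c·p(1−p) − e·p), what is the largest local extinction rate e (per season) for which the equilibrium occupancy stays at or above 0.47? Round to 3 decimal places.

1 − e/c ≥ 0.47 ⇒ e ≤ c(1 − 0.47) = 0.315 × 0.5300.
e_max = 0.1670.

0.167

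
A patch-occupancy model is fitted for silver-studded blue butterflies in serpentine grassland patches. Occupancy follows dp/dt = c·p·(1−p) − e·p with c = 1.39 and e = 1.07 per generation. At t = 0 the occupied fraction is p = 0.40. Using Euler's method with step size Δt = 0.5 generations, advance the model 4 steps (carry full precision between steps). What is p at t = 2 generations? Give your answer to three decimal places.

Update rule: p ← p + [c·p·(1−p) − e·p]·Δt with Δt = 0.5.
p: 0.40000 → 0.35280  (Δp = -0.04720)
p: 0.35280 → 0.32274  (Δp = -0.03006)
p: 0.32274 → 0.30199  (Δp = -0.02075)
p: 0.30199 → 0.28692  (Δp = -0.01506)

0.287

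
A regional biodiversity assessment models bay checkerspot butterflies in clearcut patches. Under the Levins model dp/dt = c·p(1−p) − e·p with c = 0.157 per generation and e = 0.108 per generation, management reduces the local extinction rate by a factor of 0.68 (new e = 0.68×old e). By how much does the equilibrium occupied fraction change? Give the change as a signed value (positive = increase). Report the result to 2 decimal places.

0.22

Before: p* = 1 − 0.108/0.157 = 0.3121.
After the change, c = 0.157, e = 0.07344, so p* = 1 − 0.07344/0.157 = 0.5322.
Δp* = 0.5322 − 0.3121 = +0.2201.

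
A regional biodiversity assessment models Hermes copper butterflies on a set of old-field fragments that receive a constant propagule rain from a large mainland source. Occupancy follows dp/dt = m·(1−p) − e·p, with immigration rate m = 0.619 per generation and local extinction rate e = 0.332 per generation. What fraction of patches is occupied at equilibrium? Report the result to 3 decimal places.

0.651

At equilibrium the propagule rain into empty patches balances local extinction: m(1−p*) = e·p*.
p* = m/(m+e) = 0.619/(0.619+0.332) = 0.619/0.9510 = 0.6509.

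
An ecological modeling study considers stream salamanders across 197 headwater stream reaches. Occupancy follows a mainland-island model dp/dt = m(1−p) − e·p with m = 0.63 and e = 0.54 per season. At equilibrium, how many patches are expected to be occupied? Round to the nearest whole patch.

106

p* = m/(m+e) = 0.63/1.1700 = 0.5385.
Expected occupied patches = N × p* = 197 × 0.5385 = 106.08 ≈ 106.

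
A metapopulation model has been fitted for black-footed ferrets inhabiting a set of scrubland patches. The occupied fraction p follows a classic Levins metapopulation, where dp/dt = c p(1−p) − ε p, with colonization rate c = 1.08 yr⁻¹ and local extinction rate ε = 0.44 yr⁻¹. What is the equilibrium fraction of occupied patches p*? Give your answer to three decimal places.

Setting dp/dt = 0 and dividing through by p* gives c·(1−p*) = ε.
So p* = 1 − ε/c = 1 − 0.44/1.08 = 1 − 0.4074 = 0.5926.

0.593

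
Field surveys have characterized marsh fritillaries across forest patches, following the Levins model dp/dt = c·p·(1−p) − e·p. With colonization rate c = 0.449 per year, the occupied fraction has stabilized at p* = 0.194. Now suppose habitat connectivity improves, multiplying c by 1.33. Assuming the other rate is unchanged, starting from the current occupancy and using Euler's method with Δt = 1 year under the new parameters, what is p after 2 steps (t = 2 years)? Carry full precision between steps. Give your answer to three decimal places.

0.240

Balance c(1−p*) = e gives e = 0.449×(1 − 0.19400) = 0.36189.
Starting from p₀ = 0.19400; update p ← p + (dp/dt)·Δt with the new parameters.
  1  |  dp/dt·Δt = +0.023168  |  p_1 = 0.217168
  2  |  dp/dt·Δt = +0.022931  |  p_2 = 0.240099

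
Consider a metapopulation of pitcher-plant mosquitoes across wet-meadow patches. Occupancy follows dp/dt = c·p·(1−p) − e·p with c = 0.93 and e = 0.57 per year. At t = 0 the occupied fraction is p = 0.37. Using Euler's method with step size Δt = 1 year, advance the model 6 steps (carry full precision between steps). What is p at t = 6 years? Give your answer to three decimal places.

0.386

Update rule: p ← p + [c·p·(1−p) − e·p]·Δt with Δt = 1.
p: 0.37000 → 0.37588  (Δp = +0.00588)
p: 0.37588 → 0.37980  (Δp = +0.00392)
p: 0.37980 → 0.38238  (Δp = +0.00258)
p: 0.38238 → 0.38406  (Δp = +0.00168)
p: 0.38406 → 0.38514  (Δp = +0.00109)
p: 0.38514 → 0.38584  (Δp = +0.00070)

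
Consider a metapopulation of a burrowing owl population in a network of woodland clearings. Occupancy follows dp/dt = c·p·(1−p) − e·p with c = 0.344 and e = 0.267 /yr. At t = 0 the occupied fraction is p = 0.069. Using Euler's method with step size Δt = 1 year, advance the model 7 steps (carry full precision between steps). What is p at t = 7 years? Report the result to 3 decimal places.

Update rule: p ← p + [c·p·(1−p) − e·p]·Δt with Δt = 1.
  1  |  dp/dt·Δt = +0.003675  |  p_1 = 0.072675
  2  |  dp/dt·Δt = +0.003779  |  p_2 = 0.076454
  3  |  dp/dt·Δt = +0.003876  |  p_3 = 0.080331
  4  |  dp/dt·Δt = +0.003966  |  p_4 = 0.084296
  5  |  dp/dt·Δt = +0.004046  |  p_5 = 0.088343
  6  |  dp/dt·Δt = +0.004118  |  p_6 = 0.092460
  7  |  dp/dt·Δt = +0.004179  |  p_7 = 0.096639

0.097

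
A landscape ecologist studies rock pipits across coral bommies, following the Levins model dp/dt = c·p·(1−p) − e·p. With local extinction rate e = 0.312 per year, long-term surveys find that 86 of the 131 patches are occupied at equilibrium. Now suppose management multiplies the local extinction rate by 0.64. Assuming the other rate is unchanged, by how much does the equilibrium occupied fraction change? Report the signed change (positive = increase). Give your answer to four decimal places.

Observed p* = 86/131 = 0.65649.
Balance c(1−p*) = e gives c = e/(1 − 0.65649) = 0.312/0.34351 = 0.90827.
New p* = 1 − e/c = 1 − 0.19968/0.90827 = 0.78015.
Δp* = 0.78015 − 0.65649 = +0.12366.

0.1237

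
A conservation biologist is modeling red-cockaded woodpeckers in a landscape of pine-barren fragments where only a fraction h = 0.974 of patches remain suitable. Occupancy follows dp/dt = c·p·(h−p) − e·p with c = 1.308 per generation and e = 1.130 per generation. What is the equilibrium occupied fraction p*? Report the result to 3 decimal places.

Setting dp/dt = 0 and dividing by p* gives c·(h−p*) = e.
So p* = h − e/c = 0.974 − 1.130/1.308 = 0.974 − 0.8639 = 0.1101.

0.110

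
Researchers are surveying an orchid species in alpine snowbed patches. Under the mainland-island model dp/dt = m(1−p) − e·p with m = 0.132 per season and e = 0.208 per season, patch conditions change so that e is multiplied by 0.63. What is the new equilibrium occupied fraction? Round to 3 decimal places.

Before: p* = 0.132/(0.132+0.208) = 0.3882.
After: m = 0.132, e = 0.13104; p* = 0.132/0.2630 = 0.5018.

0.502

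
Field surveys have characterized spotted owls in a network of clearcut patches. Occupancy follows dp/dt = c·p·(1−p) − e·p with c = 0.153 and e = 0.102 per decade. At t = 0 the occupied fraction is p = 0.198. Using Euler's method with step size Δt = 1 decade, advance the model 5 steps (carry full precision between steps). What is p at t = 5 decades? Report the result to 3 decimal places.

0.218

Update rule: p ← p + [c·p·(1−p) − e·p]·Δt with Δt = 1.
  1  |  dp/dt·Δt = +0.004100  |  p_1 = 0.202100
  2  |  dp/dt·Δt = +0.004058  |  p_2 = 0.206158
  3  |  dp/dt·Δt = +0.004011  |  p_3 = 0.210169
  4  |  dp/dt·Δt = +0.003960  |  p_4 = 0.214130
  5  |  dp/dt·Δt = +0.003905  |  p_5 = 0.218035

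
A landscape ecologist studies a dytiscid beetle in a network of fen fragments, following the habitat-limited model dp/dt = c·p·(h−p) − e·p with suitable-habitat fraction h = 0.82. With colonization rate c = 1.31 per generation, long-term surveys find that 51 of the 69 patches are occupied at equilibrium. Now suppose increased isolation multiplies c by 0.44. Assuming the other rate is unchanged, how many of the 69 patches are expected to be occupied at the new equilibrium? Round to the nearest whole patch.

44

Observed p* = 51/69 = 0.73913.
Balance c(h−p*) = e gives e = 1.31×(0.82 − 0.73913) = 0.10594.
New p* = 0.82 − e/c = 0.82 − 0.10594/0.57640 = 0.63620.
Expected occupied = 69 × 0.63620 = 43.90 ≈ 44.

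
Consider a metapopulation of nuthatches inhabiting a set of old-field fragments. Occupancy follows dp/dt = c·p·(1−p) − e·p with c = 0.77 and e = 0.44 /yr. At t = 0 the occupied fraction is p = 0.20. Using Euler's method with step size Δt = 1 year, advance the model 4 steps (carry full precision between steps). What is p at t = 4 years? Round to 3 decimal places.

0.332

Update rule: p ← p + [c·p·(1−p) − e·p]·Δt with Δt = 1.
step 1: Δp = +0.03520, p = 0.23520
step 2: Δp = +0.03502, p = 0.27022
step 3: Δp = +0.03295, p = 0.30317
step 4: Δp = +0.02927, p = 0.33244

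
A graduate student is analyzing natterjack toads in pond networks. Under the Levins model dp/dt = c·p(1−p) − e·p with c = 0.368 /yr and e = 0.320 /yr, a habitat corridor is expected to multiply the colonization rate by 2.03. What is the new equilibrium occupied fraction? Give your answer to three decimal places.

0.572

Before: p* = 1 − 0.320/0.368 = 0.1304.
After the change, c = 0.74704, e = 0.32, so p* = 1 − 0.32/0.74704 = 0.5716.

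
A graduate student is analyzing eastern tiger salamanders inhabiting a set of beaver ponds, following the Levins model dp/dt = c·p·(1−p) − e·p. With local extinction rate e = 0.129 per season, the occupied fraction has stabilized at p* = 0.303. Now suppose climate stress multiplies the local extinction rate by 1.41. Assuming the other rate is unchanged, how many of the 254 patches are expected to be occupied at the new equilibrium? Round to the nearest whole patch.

Balance c(1−p*) = e gives c = e/(1 − 0.30300) = 0.129/0.69700 = 0.18508.
New p* = 1 − e/c = 1 − 0.18189/0.18508 = 0.01724.
Expected occupied = 254 × 0.01724 = 4.38 ≈ 4.

4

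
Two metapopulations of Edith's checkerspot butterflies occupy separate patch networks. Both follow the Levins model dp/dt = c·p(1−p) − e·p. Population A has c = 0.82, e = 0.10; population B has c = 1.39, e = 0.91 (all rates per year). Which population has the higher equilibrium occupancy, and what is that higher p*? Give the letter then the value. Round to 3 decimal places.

A, 0.878

A: p*_A = 1 − 0.10/0.82 = 0.8780.
B: p*_B = 1 − 0.91/1.39 = 0.3453.
A is higher at 0.8780.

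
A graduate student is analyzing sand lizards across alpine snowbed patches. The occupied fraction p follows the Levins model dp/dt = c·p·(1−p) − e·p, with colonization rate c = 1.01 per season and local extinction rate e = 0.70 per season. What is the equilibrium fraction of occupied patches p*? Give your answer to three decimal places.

0.307

At equilibrium, colonization balances extinction: c·p*·(1−p*) = e·p*.
So p* = 1 − e/c = 1 − 0.70/1.01 = 1 − 0.6931 = 0.3069.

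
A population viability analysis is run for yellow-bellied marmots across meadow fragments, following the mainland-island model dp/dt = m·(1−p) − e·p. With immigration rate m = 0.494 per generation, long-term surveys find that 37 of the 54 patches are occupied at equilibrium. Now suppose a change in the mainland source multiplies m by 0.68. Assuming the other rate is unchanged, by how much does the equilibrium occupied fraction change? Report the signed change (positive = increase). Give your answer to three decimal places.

-0.088

Observed p* = 37/54 = 0.68519.
Balance m(1−p*) = e·p* gives e = m(1−p*)/p* = 0.494×0.31481/0.68519 = 0.22697.
New p* = m/(m+e) = 0.33592/(0.33592+0.22697) = 0.59678.
Δp* = 0.59678 − 0.68519 = -0.08841.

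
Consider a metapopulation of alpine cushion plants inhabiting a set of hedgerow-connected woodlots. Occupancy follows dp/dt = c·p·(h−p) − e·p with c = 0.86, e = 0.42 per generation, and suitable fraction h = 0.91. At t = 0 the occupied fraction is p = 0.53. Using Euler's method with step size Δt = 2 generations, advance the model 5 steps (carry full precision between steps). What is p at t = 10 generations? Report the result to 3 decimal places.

0.422

Update rule: p ← p + [c·p·(h−p) − e·p]·Δt with Δt = 2.
  1  |  dp/dt·Δt = -0.098792  |  p_1 = 0.431208
  2  |  dp/dt·Δt = -0.007105  |  p_2 = 0.424103
  3  |  dp/dt·Δt = -0.001805  |  p_3 = 0.422297
  4  |  dp/dt·Δt = -0.000486  |  p_4 = 0.421811
  5  |  dp/dt·Δt = -0.000133  |  p_5 = 0.421678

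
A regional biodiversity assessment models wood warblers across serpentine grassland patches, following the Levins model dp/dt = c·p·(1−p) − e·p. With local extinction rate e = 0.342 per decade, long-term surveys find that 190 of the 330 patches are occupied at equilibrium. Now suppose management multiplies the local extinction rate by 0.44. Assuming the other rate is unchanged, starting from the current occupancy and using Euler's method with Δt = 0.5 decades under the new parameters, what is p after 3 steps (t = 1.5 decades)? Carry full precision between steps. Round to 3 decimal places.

0.714

Observed p* = 190/330 = 0.57576.
Balance c(1−p*) = e gives c = e/(1 − 0.57576) = 0.342/0.42424 = 0.80614.
Starting from p₀ = 0.57576; update p ← p + (dp/dt)·Δt with the new parameters.
p: 0.57576 → 0.63089  (Δp = +0.05513)
p: 0.63089 → 0.67729  (Δp = +0.04639)
p: 0.67729 → 0.71443  (Δp = +0.03714)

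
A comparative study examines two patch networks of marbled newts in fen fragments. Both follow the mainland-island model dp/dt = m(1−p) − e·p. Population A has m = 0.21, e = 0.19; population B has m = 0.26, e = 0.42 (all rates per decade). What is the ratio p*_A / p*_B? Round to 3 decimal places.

A: p*_A = m/(m+e) = 0.21/0.4000 = 0.5250.
B: p*_B = 0.26/0.6800 = 0.3824.
p*_A / p*_B = 0.5250/0.3824 = 1.3731.

1.373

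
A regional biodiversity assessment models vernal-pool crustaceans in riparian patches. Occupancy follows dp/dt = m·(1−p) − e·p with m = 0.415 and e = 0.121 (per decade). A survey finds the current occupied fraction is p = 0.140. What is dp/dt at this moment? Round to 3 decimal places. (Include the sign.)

0.340

Colonization term: m·(1−p) = 0.415×0.8600 = 0.35690.
Extinction term: e·p = 0.01694.
dp/dt = 0.35690 − 0.01694 = 0.33996.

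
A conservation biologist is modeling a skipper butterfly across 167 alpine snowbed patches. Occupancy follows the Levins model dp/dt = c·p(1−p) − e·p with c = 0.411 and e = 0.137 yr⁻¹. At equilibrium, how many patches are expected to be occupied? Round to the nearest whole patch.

111

p* = 1 − e/c = 1 − 0.137/0.411 = 0.6667.
Expected occupied patches = N × p* = 167 × 0.6667 = 111.33 ≈ 111.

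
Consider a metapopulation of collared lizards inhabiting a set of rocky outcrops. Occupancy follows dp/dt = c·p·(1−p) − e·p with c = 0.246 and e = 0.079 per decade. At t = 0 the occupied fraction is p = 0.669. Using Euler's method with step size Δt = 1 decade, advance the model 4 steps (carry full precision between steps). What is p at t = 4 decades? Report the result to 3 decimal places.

0.674

Update rule: p ← p + [c·p·(1−p) − e·p]·Δt with Δt = 1.
step 1: Δp = +0.00162, p = 0.67062
step 2: Δp = +0.00136, p = 0.67198
step 3: Δp = +0.00114, p = 0.67312
step 4: Δp = +0.00095, p = 0.67407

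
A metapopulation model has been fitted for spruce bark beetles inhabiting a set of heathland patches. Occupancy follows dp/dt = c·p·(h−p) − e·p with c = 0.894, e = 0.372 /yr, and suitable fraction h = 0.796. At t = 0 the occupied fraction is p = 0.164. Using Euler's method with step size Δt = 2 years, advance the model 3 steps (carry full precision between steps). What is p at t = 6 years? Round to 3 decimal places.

Update rule: p ← p + [c·p·(h−p) − e·p]·Δt with Δt = 2.
  1  |  dp/dt·Δt = +0.063307  |  p_1 = 0.227307
  2  |  dp/dt·Δt = +0.062015  |  p_2 = 0.289321
  3  |  dp/dt·Δt = +0.046853  |  p_3 = 0.336174

0.336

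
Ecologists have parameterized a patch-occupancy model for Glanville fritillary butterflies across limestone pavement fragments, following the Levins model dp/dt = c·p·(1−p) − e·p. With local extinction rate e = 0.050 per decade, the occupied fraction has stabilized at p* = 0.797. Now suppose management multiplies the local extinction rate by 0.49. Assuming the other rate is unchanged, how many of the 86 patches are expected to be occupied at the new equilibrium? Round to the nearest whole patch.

77

Balance c(1−p*) = e gives c = e/(1 − 0.79700) = 0.050/0.20300 = 0.24631.
New p* = 1 − e/c = 1 − 0.02450/0.24631 = 0.90053.
Expected occupied = 86 × 0.90053 = 77.45 ≈ 77.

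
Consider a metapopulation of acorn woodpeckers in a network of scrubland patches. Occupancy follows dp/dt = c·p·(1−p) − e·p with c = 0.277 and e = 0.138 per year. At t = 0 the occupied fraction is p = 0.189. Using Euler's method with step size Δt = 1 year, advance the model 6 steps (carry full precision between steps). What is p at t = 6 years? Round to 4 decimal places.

0.2916

Update rule: p ← p + [c·p·(1−p) − e·p]·Δt with Δt = 1.
p: 0.18900 → 0.20538  (Δp = +0.01638)
p: 0.20538 → 0.22224  (Δp = +0.01686)
p: 0.22224 → 0.23945  (Δp = +0.01721)
p: 0.23945 → 0.25685  (Δp = +0.01740)
p: 0.25685 → 0.27428  (Δp = +0.01743)
p: 0.27428 → 0.29157  (Δp = +0.01729)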